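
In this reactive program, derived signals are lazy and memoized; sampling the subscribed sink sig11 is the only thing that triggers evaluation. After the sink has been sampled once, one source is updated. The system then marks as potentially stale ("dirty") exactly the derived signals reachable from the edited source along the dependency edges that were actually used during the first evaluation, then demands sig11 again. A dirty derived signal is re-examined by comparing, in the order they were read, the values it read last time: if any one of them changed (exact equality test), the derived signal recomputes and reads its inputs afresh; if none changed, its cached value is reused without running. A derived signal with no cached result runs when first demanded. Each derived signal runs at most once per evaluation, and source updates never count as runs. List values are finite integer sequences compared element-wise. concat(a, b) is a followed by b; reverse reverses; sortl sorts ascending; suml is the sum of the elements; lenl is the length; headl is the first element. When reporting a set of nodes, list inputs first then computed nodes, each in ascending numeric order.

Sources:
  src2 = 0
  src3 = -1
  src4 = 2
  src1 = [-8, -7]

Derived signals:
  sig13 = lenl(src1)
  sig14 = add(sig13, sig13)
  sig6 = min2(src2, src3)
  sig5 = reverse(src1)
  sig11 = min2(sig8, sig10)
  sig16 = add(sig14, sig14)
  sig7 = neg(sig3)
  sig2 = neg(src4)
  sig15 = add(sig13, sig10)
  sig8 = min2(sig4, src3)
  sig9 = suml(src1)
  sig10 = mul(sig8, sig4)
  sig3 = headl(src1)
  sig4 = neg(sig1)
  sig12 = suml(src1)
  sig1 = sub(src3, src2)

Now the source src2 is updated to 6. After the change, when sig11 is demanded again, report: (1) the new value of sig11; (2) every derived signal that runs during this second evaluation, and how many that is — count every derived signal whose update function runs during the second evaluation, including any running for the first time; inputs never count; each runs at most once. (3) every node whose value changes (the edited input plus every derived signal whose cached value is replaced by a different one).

Demanding sig11 again yields -7.
5 derived signals run: sig1, sig4, sig8, sig10, sig11.
The nodes whose values change: src2, sig1, sig4, sig10, sig11.

First demand of the output computes:
  sig1 = sub(-1, 0) = -1
  sig4 = neg(-1) = 1
  sig8 = min2(1, -1) = -1
  sig10 = mul(-1, 1) = -1
  sig11 = min2(-1, -1) = -1

After the edit, cleaning proceeds:
  sig1: a read changed (src2 0->6) — executes, giving -7.
  sig4: a read changed (sig1 -1->-7) — executes, giving 7.
  sig8: a read changed (sig4 1->7) — executes, giving -1 — identical to its old value.
  sig10: a read changed (sig4 1->7) — executes, giving -7.
  sig11: a read changed (sig10 -1->-7) — executes, giving -7.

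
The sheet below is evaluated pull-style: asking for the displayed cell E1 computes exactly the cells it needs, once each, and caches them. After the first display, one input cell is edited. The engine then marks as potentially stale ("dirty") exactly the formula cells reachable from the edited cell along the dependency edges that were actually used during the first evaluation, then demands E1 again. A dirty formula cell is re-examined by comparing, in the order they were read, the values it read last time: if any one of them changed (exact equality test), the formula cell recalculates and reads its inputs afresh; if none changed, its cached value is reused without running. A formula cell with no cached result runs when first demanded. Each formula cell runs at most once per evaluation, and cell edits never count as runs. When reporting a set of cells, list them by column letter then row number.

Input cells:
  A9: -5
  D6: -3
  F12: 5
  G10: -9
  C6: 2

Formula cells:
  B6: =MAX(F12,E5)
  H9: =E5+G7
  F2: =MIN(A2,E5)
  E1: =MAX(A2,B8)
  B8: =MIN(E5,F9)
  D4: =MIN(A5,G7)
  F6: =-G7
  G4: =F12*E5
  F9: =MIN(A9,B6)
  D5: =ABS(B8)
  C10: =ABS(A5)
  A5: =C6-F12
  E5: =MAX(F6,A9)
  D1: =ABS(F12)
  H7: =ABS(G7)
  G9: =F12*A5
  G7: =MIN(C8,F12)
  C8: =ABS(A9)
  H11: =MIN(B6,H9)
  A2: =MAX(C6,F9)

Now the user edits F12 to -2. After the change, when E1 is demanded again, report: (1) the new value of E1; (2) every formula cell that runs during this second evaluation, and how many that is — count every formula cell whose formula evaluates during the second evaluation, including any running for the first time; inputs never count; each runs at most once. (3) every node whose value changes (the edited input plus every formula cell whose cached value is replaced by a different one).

First demand of the output computes:
  C8 = ABS(-5) = 5
  G7 = MIN(5, 5) = 5
  F6 = -(5) = -5
  E5 = MAX(-5, -5) = -5
  B6 = MAX(5, -5) = 5
  F9 = MIN(-5, 5) = -5
  A2 = MAX(2, -5) = 2
  B8 = MIN(-5, -5) = -5
  E1 = MAX(2, -5) = 2

After the edit, cleaning proceeds:
  G7: a read changed (F12 5->-2) — executes, giving -2.
  F6: a read changed (G7 5->-2) — executes, giving 2.
  E5: a read changed (F6 -5->2) — executes, giving 2.
  B6: a read changed (F12 5->-2; E5 -5->2) — executes, giving 2.
  F9: a read changed (B6 5->2) — executes, giving -5 — identical to its old value.
  A2: dirty, but its reads are unchanged (C6 unchanged, F9 unchanged); cached 2 stands.
  B8: a read changed (E5 -5->2) — executes, giving -5 — identical to its old value.
  E1: dirty, but its reads are unchanged (A2 unchanged, B8 unchanged); cached 2 stands.

Note where the cutoff bites: A2 is checked, finds nothing changed, and keeps its cache.

Demanding E1 again yields 2.
6 formula cells run: B6, B8, E5, F6, F9, G7.
The nodes whose values change: B6, E5, F6, F12, G7.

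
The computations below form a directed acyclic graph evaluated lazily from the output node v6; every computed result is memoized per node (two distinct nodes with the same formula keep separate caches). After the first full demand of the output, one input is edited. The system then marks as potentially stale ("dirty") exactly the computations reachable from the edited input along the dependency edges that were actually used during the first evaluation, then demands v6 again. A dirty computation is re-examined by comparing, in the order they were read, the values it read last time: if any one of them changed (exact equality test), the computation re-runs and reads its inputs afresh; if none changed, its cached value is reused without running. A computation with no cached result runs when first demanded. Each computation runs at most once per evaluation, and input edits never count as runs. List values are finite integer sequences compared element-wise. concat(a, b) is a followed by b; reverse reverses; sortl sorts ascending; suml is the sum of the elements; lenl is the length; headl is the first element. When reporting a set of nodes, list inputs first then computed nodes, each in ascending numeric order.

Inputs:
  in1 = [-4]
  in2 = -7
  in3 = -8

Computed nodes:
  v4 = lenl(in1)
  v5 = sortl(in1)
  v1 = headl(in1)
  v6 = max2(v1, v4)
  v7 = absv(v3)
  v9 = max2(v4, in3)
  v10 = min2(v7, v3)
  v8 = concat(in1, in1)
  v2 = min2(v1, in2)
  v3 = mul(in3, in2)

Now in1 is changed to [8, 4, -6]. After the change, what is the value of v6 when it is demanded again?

Demanding v6 again yields 8.

First demand of the output computes:
  v1 = headl([-4]) = -4
  v4 = lenl([-4]) = 1
  v6 = max2(-4, 1) = 1

After the edit, cleaning proceeds:
  v1: a read changed (in1 [-4]->[8, 4, -6]) — executes, giving 8.
  v4: a read changed (in1 [-4]->[8, 4, -6]) — executes, giving 3.
  v6: a read changed (v1 -4->8; v4 1->3) — executes, giving 8.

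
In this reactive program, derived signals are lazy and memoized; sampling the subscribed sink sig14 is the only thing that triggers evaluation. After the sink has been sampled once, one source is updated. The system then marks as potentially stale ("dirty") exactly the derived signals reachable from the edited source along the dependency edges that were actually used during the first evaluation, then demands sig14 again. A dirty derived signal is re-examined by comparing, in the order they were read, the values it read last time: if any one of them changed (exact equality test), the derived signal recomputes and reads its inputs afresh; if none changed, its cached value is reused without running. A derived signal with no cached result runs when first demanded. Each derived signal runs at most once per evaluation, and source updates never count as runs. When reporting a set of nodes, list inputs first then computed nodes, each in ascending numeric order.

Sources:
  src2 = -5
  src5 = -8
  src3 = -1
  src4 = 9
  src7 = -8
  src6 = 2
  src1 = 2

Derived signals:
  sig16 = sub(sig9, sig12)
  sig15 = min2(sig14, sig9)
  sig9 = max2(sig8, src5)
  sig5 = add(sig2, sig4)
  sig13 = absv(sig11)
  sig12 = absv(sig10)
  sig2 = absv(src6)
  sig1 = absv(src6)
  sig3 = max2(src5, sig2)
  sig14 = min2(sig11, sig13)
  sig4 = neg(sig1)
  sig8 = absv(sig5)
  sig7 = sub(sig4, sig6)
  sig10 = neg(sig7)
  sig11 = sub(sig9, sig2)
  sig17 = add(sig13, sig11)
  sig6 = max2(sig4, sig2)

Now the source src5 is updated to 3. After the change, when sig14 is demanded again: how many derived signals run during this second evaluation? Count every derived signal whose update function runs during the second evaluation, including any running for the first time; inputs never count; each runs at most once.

4 derived signals run: sig9, sig11, sig13, sig14.

First demand of the output computes:
  sig1 = absv(2) = 2
  sig2 = absv(2) = 2
  sig4 = neg(2) = -2
  sig5 = add(2, -2) = 0
  sig8 = absv(0) = 0
  sig9 = max2(0, -8) = 0
  sig11 = sub(0, 2) = -2
  sig13 = absv(-2) = 2
  sig14 = min2(-2, 2) = -2

After the edit, cleaning proceeds:
  sig9: a read changed (src5 -8->3) — executes, giving 3.
  sig11: a read changed (sig9 0->3) — executes, giving 1.
  sig13: a read changed (sig11 -2->1) — executes, giving 1.
  sig14: a read changed (sig11 -2->1; sig13 2->1) — executes, giving 1.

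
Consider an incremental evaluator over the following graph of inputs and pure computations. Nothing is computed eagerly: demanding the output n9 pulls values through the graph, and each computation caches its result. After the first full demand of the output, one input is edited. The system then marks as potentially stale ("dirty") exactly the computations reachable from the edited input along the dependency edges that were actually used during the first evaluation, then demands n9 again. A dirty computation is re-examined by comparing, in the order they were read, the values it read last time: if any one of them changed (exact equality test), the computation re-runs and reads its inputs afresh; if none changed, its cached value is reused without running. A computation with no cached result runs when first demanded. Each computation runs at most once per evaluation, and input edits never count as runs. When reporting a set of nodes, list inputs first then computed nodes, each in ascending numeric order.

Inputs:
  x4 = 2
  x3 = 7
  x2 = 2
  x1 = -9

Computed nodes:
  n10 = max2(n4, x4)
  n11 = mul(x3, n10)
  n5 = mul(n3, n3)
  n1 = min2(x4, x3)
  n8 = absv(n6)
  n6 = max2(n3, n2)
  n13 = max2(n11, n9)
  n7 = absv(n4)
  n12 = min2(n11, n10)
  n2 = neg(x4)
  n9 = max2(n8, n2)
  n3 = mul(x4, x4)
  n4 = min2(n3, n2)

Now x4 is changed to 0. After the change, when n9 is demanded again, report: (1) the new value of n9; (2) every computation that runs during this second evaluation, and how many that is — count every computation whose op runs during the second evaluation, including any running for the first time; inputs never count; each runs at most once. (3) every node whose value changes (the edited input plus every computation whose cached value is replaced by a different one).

n9 now evaluates to 0.
Run set: n2, n3, n6, n8, n9 (5 run).
Changed values: x4, n2, n3, n6, n8, n9.

Initial pass — values computed on the first demand:
  n2 = neg(2) = -2
  n3 = mul(2, 2) = 4
  n6 = max2(4, -2) = 4
  n8 = absv(4) = 4
  n9 = max2(4, -2) = 4

Second demand — change propagation:
  n2: re-runs because x4 2->0; new result 0.
  n3: re-runs because x4 2->0; x4 2->0; new result 0.
  n6: re-runs because n3 4->0; n2 -2->0; new result 0.
  n8: re-runs because n6 4->0; new result 0.
  n9: re-runs because n8 4->0; n2 -2->0; new result 0.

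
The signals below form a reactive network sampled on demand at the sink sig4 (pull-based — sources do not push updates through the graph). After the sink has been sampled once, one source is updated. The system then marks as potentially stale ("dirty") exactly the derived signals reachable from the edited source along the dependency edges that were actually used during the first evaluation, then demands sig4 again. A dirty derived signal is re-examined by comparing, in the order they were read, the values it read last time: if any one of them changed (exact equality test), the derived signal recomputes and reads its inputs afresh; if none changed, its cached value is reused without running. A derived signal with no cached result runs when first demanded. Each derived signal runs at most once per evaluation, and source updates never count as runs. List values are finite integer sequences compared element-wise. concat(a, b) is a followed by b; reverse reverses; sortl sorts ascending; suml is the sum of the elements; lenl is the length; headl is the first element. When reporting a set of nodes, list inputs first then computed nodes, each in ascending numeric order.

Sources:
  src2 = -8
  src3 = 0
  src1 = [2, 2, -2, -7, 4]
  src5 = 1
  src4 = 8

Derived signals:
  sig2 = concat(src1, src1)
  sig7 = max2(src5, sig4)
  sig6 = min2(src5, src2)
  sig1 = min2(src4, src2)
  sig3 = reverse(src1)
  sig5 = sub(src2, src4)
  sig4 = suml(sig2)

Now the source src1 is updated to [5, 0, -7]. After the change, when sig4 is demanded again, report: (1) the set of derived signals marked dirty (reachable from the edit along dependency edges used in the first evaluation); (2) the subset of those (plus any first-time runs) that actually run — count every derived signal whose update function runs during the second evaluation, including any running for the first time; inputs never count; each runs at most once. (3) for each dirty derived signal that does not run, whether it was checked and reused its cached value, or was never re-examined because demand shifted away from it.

Initial pass — values computed on the first demand:
  sig2 = concat([2, 2, -2, -7, 4], [2, 2, -2, -7, 4]) = [2, 2, -2, -7, 4, 2, 2, -2, -7, 4]
  sig4 = suml([2, 2, -2, -7, 4, 2, 2, -2, -7, 4]) = -2

Second demand — change propagation:
  sig2: re-runs because src1 [2, 2, -2, -7, 4]->[5, 0, -7]; src1 [2, 2, -2, -7, 4]->[5, 0, -7]; new result [5, 0, -7, 5, 0, -7].
  sig4: re-runs because sig2 [2, 2, -2, -7, 4, 2, 2, -2, -7, 4]->[5, 0, -7, 5, 0, -7]; new result -4.

Dirty set: sig2, sig4.
Run set: sig2, sig4 (2 run).
All dirty derived signals ended up running.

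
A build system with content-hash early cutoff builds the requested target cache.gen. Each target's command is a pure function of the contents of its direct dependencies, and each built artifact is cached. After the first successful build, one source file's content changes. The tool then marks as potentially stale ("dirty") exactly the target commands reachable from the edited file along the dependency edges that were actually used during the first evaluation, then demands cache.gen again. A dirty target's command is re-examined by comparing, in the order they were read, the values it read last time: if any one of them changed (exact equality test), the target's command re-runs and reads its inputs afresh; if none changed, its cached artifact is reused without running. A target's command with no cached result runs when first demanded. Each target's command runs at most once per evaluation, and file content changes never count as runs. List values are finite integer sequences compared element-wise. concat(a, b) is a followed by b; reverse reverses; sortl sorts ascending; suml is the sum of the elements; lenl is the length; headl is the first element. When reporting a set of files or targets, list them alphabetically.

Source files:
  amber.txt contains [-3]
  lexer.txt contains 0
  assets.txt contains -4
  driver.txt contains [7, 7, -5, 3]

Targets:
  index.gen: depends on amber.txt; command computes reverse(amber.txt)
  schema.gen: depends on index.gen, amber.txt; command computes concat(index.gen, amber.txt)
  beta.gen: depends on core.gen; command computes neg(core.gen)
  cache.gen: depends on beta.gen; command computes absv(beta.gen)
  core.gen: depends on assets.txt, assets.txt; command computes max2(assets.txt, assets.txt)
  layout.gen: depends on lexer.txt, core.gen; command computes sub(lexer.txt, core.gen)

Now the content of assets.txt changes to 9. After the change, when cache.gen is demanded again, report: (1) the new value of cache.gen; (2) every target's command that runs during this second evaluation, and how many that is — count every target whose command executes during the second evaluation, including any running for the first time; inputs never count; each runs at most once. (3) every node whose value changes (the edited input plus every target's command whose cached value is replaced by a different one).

New value of cache.gen: 9.
Target commands that run: beta.gen, cache.gen, core.gen — 3 in total.
Values that change: assets.txt, beta.gen, cache.gen, core.gen.

First evaluation (everything demanded from the output):
  core.gen = max2(-4, -4) = -4
  beta.gen = neg(-4) = 4
  cache.gen = absv(4) = 4

Propagation after the edit:
  core.gen: runs — assets.txt -4->9; assets.txt -4->9; result 9.
  beta.gen: runs — core.gen -4->9; result -9.
  cache.gen: runs — beta.gen 4->-9; result 9.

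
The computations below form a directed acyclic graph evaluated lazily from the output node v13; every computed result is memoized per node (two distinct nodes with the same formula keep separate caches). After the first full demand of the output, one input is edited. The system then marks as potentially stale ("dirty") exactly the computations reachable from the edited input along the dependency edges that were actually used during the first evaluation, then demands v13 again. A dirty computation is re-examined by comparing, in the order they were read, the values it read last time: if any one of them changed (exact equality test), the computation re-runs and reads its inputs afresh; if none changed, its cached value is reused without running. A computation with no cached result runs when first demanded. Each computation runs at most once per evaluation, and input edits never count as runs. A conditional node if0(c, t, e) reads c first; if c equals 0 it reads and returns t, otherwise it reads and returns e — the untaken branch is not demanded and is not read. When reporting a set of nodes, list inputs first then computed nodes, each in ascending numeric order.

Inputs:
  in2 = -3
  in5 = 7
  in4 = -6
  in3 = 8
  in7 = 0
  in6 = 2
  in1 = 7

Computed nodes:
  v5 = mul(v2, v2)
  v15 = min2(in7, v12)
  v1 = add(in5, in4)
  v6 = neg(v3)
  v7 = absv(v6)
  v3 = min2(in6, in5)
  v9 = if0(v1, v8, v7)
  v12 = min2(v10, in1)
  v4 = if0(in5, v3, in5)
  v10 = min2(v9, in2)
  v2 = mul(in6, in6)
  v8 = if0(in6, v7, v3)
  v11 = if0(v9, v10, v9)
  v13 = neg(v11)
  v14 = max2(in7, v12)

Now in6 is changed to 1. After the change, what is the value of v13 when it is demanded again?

First demand of the output computes:
  v1 = add(7, -6) = 1
  v3 = min2(2, 7) = 2
  v6 = neg(2) = -2
  v7 = absv(-2) = 2
  v9 = if0(v1=1 -> else branch v7) = 2
  v11 = if0(v9=2 -> else branch v9) = 2
  v13 = neg(2) = -2

After the edit, cleaning proceeds:
  v3: a read changed (in6 2->1) — executes, giving 1.
  v6: a read changed (v3 2->1) — executes, giving -1.
  v7: a read changed (v6 -2->-1) — executes, giving 1.
  v9: a read changed (v7 2->1) — executes, giving 1.
  v11: a read changed (v9 2->1; v9 2->1) — executes, giving 1.
  v13: a read changed (v11 2->1) — executes, giving -1.

Demanding v13 again yields -1.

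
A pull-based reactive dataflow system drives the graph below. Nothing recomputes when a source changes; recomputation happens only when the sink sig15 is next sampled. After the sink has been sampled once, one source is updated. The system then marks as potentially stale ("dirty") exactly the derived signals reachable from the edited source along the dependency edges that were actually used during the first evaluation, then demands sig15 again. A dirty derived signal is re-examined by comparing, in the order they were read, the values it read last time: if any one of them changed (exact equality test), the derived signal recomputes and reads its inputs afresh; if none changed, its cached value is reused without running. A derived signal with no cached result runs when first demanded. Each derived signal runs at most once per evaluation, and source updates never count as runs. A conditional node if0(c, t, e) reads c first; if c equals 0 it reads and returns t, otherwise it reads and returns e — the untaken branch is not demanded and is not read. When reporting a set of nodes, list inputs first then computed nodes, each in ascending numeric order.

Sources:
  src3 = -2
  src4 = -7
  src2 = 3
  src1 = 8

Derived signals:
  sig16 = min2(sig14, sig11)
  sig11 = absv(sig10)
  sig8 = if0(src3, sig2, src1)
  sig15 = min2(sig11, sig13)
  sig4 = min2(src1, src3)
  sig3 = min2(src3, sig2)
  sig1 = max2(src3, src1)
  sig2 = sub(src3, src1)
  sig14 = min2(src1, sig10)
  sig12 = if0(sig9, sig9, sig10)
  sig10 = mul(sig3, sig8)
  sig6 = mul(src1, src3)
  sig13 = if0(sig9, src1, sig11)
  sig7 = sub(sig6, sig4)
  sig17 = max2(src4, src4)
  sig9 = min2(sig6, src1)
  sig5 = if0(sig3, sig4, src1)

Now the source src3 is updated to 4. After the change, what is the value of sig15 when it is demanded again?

First evaluation (everything demanded from the output):
  sig2 = sub(-2, 8) = -10
  sig3 = min2(-2, -10) = -10
  sig6 = mul(8, -2) = -16
  sig8 = if0(src3=-2 -> else branch src1) = 8
  sig9 = min2(-16, 8) = -16
  sig10 = mul(-10, 8) = -80
  sig11 = absv(-80) = 80
  sig13 = if0(sig9=-16 -> else branch sig11) = 80
  sig15 = min2(80, 80) = 80

Propagation after the edit:
  sig2: runs — src3 -2->4; result -4.
  sig3: runs — src3 -2->4; sig2 -10->-4; result -4.
  sig6: runs — src3 -2->4; result 32.
  sig8: runs — src3 -2->4; result 8 (same value as before).
  sig9: runs — sig6 -16->32; result 8.
  sig10: runs — sig3 -10->-4; result -32.
  sig11: runs — sig10 -80->-32; result 32.
  sig13: runs — sig9 -16->8; sig11 80->32; result 32.
  sig15: runs — sig11 80->32; sig13 80->32; result 32.

New value of sig15: 32.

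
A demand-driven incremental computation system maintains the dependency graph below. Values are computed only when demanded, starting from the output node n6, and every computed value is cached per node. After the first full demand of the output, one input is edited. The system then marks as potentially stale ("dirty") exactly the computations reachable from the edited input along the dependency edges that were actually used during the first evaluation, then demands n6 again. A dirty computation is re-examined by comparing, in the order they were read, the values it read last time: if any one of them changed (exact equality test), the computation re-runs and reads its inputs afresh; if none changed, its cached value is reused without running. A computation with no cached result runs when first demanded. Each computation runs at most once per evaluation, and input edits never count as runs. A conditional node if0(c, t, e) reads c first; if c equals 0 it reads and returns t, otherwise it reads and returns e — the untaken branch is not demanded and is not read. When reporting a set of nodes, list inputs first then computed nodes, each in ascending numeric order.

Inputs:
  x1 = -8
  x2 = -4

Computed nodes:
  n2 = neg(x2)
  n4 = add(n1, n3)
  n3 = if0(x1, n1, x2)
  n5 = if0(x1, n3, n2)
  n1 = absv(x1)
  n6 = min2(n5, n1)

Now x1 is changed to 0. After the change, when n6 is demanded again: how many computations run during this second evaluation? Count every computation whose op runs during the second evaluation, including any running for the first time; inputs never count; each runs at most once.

First evaluation (everything demanded from the output):
  n1 = absv(-8) = 8
  n2 = neg(-4) = 4
  n5 = if0(x1=-8 -> else branch n2) = 4
  n6 = min2(4, 8) = 4

Propagation after the edit:
  n1: runs — x1 -8->0; result 0.
  n3: demanded for the first time — runs, produces 0.
  n5: runs — x1 -8->0; result 0.
  n6: runs — n5 4->0; n1 8->0; result 0.

Key observation: a condition flipped, so demand reaches new nodes — n3 runs for the first time.

Computations that run: n1, n3, n5, n6 — 4 in total.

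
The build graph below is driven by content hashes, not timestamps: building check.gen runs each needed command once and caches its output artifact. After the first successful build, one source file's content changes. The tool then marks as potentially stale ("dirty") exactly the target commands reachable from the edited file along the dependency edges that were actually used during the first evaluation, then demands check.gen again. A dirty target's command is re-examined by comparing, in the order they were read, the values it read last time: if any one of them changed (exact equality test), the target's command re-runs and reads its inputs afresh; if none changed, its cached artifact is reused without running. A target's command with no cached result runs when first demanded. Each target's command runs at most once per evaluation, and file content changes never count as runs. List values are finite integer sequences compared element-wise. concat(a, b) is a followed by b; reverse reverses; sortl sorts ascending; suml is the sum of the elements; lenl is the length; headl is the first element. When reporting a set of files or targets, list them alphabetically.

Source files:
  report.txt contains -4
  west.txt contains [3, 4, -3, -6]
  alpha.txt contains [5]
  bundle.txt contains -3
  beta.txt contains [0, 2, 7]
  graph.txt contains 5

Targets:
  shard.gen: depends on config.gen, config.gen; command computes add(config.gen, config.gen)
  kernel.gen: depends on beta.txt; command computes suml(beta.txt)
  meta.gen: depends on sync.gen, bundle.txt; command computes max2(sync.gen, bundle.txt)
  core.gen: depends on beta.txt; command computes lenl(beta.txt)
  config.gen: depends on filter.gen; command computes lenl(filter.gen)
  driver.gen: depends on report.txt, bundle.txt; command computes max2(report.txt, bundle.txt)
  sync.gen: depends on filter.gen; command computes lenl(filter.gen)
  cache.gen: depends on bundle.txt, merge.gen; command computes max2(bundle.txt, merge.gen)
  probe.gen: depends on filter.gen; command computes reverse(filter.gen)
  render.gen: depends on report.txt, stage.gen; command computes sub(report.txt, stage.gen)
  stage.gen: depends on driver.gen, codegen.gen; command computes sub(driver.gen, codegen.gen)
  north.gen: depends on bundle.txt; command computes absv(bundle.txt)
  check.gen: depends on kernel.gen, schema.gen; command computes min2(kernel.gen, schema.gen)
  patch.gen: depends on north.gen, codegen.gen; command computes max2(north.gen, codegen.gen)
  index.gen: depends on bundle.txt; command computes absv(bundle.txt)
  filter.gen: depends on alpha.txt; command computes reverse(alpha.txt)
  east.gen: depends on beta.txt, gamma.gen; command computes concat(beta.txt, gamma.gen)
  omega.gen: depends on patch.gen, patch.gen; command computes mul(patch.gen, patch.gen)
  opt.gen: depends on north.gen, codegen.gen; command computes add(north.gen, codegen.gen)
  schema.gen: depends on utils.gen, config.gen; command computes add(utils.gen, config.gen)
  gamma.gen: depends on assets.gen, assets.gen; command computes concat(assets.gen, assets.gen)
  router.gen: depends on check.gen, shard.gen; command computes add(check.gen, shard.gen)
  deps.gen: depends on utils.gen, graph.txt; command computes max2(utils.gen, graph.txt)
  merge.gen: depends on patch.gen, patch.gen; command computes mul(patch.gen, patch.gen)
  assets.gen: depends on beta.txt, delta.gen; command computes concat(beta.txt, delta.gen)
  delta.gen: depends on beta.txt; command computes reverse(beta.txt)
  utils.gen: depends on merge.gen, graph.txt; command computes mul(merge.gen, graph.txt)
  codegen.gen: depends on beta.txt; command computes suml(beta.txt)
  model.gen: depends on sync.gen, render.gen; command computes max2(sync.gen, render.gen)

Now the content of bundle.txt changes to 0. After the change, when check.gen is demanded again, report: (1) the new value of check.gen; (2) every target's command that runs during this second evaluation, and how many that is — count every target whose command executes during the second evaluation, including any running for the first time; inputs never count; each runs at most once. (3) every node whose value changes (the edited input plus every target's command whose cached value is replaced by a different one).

Initial pass — values computed on the first demand:
  codegen.gen = suml([0, 2, 7]) = 9
  filter.gen = reverse([5]) = [5]
  config.gen = lenl([5]) = 1
  kernel.gen = suml([0, 2, 7]) = 9
  north.gen = absv(-3) = 3
  patch.gen = max2(3, 9) = 9
  merge.gen = mul(9, 9) = 81
  utils.gen = mul(81, 5) = 405
  schema.gen = add(405, 1) = 406
  check.gen = min2(9, 406) = 9

Second demand — change propagation:
  north.gen: re-runs because bundle.txt -3->0; new result 0.
  patch.gen: re-runs because north.gen 3->0; new result 9 (unchanged).
  merge.gen: re-examined; everything it read last time is the same (patch.gen unchanged, patch.gen unchanged) — cache 81 kept, no run.
  utils.gen: re-examined; everything it read last time is the same (merge.gen unchanged, graph.txt unchanged) — cache 405 kept, no run.
  schema.gen: re-examined; everything it read last time is the same (utils.gen unchanged, config.gen unchanged) — cache 406 kept, no run.
  check.gen: re-examined; everything it read last time is the same (kernel.gen unchanged, schema.gen unchanged) — cache 9 kept, no run.

The important point: patch.gen recomputes to an identical value, and the output ends up unchanged.

check.gen now evaluates to 9.
Run set: north.gen, patch.gen (2 run).
Changed values: bundle.txt, north.gen.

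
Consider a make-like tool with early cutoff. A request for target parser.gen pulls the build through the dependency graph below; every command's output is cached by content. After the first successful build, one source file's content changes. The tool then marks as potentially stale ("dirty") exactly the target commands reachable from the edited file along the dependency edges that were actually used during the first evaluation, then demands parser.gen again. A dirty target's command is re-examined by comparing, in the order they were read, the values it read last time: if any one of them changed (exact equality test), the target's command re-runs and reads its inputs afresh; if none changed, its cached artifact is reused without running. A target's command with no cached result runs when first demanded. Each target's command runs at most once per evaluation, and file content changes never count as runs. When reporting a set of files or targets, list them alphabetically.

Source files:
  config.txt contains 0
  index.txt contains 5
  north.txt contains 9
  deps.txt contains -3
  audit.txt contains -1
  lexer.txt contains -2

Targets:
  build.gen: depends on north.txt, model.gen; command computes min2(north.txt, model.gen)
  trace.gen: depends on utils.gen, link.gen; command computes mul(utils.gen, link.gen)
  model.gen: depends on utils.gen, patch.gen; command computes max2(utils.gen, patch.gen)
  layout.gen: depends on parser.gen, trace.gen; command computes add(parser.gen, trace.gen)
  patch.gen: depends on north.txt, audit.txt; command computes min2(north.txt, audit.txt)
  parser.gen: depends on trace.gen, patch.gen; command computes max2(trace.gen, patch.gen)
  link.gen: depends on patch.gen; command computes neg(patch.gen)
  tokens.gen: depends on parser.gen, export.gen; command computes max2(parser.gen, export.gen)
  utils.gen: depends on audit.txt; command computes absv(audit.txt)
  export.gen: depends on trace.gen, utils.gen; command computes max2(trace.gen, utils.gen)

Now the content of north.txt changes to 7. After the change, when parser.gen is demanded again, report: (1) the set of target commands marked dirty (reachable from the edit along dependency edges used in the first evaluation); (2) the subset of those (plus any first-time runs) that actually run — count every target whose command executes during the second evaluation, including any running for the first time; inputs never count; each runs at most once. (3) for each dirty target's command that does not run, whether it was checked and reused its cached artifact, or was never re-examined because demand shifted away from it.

First demand of the output computes:
  patch.gen = min2(9, -1) = -1
  link.gen = neg(-1) = 1
  utils.gen = absv(-1) = 1
  trace.gen = mul(1, 1) = 1
  parser.gen = max2(1, -1) = 1

After the edit, cleaning proceeds:
  patch.gen: a read changed (north.txt 9->7) — executes, giving -1 — identical to its old value.
  link.gen: dirty, but its reads are unchanged (patch.gen unchanged); cached 1 stands.
  trace.gen: dirty, but its reads are unchanged (utils.gen unchanged, link.gen unchanged); cached 1 stands.
  parser.gen: dirty, but its reads are unchanged (trace.gen unchanged, patch.gen unchanged); cached 1 stands.

Note the absorption at patch.gen: it re-runs yet its value is the same, leaving the output's value untouched.

The edit dirties: link.gen, parser.gen, patch.gen, trace.gen.
1 target commands run: patch.gen.
Cache hits after checking: link.gen, parser.gen, trace.gen.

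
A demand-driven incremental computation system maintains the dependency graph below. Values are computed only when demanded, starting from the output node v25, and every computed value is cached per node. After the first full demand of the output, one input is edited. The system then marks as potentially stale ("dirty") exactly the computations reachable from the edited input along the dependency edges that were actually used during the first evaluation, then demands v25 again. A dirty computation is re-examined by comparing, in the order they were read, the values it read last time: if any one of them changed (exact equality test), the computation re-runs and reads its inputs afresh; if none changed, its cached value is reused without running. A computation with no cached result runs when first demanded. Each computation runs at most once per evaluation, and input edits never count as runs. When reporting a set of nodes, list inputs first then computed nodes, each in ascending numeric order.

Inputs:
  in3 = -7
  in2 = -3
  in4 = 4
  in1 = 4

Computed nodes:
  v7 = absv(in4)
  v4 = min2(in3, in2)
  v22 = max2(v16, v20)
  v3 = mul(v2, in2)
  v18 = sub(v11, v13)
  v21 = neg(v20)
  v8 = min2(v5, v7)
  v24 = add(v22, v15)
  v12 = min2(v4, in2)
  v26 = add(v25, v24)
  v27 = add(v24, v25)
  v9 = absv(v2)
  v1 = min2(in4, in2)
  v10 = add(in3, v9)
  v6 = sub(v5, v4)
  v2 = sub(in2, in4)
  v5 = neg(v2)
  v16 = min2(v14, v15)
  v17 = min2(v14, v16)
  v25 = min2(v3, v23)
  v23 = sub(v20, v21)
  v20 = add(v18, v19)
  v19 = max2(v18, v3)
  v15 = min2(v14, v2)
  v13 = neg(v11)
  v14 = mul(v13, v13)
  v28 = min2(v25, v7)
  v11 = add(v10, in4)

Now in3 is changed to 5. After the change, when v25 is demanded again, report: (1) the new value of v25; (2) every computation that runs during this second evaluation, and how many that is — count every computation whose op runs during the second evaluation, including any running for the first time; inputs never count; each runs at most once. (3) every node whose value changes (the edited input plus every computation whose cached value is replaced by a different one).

First evaluation (everything demanded from the output):
  v2 = sub(-3, 4) = -7
  v3 = mul(-7, -3) = 21
  v9 = absv(-7) = 7
  v10 = add(-7, 7) = 0
  v11 = add(0, 4) = 4
  v13 = neg(4) = -4
  v18 = sub(4, -4) = 8
  v19 = max2(8, 21) = 21
  v20 = add(8, 21) = 29
  v21 = neg(29) = -29
  v23 = sub(29, -29) = 58
  v25 = min2(21, 58) = 21

Propagation after the edit:
  v10: runs — in3 -7->5; result 12.
  v11: runs — v10 0->12; result 16.
  v13: runs — v11 4->16; result -16.
  v18: runs — v11 4->16; v13 -4->-16; result 32.
  v19: runs — v18 8->32; result 32.
  v20: runs — v18 8->32; v19 21->32; result 64.
  v21: runs — v20 29->64; result -64.
  v23: runs — v20 29->64; v21 -29->-64; result 128.
  v25: runs — v23 58->128; result 21 (same value as before).

New value of v25: 21.
Computations that run: v10, v11, v13, v18, v19, v20, v21, v23, v25 — 9 in total.
Values that change: in3, v10, v11, v13, v18, v19, v20, v21, v23.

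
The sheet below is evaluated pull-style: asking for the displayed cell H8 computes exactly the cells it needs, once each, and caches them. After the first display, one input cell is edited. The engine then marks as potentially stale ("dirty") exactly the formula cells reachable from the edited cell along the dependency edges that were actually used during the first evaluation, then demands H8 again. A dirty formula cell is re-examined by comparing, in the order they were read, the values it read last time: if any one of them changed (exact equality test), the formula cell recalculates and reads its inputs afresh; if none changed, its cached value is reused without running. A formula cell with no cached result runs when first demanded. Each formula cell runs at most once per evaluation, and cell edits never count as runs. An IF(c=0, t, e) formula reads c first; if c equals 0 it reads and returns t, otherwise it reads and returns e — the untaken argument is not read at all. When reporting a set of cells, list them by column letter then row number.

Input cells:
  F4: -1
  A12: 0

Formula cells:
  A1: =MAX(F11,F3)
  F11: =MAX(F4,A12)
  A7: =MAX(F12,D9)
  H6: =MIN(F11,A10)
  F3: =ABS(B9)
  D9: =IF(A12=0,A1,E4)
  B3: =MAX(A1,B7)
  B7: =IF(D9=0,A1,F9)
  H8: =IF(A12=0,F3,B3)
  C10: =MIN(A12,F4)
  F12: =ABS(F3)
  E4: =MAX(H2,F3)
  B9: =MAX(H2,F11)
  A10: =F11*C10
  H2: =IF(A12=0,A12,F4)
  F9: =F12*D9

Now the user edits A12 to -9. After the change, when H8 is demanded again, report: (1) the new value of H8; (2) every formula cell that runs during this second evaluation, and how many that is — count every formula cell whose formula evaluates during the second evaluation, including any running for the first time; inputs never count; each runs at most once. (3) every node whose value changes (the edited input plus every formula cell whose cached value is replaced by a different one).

First demand of the output computes:
  F11 = MAX(-1, 0) = 0
  H2 = IF(A12=0: A12=0 -> then branch A12) = 0
  B9 = MAX(0, 0) = 0
  F3 = ABS(0) = 0
  H8 = IF(A12=0: A12=0 -> then branch F3) = 0

After the edit, cleaning proceeds:
  F11: a read changed (A12 0->-9) — executes, giving -1.
  H2: a read changed (A12 0->-9; A12 0->-9) — executes, giving -1.
  B9: a read changed (H2 0->-1; F11 0->-1) — executes, giving -1.
  F3: a read changed (B9 0->-1) — executes, giving 1.
  A1: had never run; runs now, result 1.
  E4: had never run; runs now, result 1.
  D9: had never run; runs now, result 1.
  F12: had never run; runs now, result 1.
  F9: had never run; runs now, result 1.
  B7: had never run; runs now, result 1.
  B3: had never run; runs now, result 1.
  H8: a read changed (A12 0->-9; F3 0->1) — executes, giving 1.

Note the branch switch — A1, B3, B7, D9, E4, F9, F12 had no cache and run now for the first time.

Demanding H8 again yields 1.
12 formula cells run: A1, B3, B7, B9, D9, E4, F3, F9, F11, F12, H2, H8.
The nodes whose values change: A12, B9, F3, F11, H2, H8.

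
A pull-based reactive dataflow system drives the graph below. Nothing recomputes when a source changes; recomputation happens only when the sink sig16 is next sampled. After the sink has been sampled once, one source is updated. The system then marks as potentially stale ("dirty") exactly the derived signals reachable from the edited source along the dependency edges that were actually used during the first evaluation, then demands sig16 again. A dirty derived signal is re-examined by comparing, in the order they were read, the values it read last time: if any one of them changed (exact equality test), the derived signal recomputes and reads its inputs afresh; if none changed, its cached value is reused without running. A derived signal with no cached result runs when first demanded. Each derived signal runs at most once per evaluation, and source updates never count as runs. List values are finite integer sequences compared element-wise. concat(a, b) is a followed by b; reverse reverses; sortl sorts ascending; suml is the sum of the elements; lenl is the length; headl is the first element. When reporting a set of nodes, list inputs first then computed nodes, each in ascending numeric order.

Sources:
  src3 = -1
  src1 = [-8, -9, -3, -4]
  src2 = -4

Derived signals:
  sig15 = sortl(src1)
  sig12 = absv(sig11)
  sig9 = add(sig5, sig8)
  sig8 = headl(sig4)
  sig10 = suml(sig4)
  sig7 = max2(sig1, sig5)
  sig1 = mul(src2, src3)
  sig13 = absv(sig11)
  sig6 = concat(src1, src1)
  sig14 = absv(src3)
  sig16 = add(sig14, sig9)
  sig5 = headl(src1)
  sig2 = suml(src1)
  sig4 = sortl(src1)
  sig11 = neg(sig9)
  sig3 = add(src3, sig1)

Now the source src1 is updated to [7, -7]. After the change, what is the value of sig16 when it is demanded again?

First evaluation (everything demanded from the output):
  sig4 = sortl([-8, -9, -3, -4]) = [-9, -8, -4, -3]
  sig5 = headl([-8, -9, -3, -4]) = -8
  sig8 = headl([-9, -8, -4, -3]) = -9
  sig9 = add(-8, -9) = -17
  sig14 = absv(-1) = 1
  sig16 = add(1, -17) = -16

Propagation after the edit:
  sig4: runs — src1 [-8, -9, -3, -4]->[7, -7]; result [-7, 7].
  sig5: runs — src1 [-8, -9, -3, -4]->[7, -7]; result 7.
  sig8: runs — sig4 [-9, -8, -4, -3]->[-7, 7]; result -7.
  sig9: runs — sig5 -8->7; sig8 -9->-7; result 0.
  sig16: runs — sig9 -17->0; result 1.

New value of sig16: 1.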